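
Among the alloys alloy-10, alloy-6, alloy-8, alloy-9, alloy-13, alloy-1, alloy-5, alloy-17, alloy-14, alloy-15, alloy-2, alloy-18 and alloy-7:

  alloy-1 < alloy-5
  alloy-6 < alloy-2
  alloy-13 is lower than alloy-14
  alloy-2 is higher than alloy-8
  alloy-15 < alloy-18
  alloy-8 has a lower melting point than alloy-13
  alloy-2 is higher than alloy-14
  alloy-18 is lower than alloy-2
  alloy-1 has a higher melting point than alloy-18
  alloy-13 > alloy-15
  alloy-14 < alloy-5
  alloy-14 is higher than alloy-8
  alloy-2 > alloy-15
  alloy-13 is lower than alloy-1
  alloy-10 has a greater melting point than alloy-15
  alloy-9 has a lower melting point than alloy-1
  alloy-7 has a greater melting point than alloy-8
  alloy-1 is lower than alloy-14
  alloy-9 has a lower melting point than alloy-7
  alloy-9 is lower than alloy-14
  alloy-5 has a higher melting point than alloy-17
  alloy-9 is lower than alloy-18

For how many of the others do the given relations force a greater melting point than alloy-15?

From alloy-15 the given relations immediately reach alloy-18, alloy-13, alloy-10, alloy-2.
From those, alloy-1, alloy-14 — 6 in total.
From those, alloy-5 — 7 in total.
No other element is forced above alloy-15 by the given relations, so the count is 7.

7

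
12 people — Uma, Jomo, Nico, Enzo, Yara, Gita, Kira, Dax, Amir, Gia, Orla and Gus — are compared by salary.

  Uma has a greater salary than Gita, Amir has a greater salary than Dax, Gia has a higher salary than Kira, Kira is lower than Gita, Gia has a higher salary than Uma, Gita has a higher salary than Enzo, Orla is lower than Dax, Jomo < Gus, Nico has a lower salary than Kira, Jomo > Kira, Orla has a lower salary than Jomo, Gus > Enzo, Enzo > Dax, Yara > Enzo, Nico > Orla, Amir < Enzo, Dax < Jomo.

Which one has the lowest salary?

Orla

Chaining upward from Orla: directly above it, Nico, Dax, Jomo; then Amir, Kira, Enzo, Gus; then Gita, Gia, Yara; then Uma.
That covers every other element, and nothing is given below Orla, so Orla is the lowest salary.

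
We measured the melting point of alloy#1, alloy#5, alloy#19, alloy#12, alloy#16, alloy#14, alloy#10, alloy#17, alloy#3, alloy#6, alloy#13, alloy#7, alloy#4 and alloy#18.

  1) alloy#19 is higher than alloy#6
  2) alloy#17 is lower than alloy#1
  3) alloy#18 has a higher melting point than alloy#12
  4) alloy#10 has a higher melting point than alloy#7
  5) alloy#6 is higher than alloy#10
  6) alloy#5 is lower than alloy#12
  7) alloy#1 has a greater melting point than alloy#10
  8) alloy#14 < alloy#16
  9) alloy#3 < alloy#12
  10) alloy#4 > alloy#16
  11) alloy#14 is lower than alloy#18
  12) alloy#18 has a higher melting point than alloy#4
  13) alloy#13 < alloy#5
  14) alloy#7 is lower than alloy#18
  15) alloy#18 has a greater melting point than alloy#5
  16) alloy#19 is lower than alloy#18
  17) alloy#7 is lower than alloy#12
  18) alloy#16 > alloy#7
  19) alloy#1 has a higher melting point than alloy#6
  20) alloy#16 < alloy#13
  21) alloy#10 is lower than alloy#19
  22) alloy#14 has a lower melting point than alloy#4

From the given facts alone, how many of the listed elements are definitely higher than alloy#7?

10

From alloy#7 the given relations immediately reach alloy#10, alloy#16, alloy#12, alloy#18.
From those, alloy#6, alloy#13, alloy#4, alloy#19, alloy#1 — 9 in total.
From those, alloy#5 — 10 in total.
Nothing else is reachable above alloy#7; 10 in all.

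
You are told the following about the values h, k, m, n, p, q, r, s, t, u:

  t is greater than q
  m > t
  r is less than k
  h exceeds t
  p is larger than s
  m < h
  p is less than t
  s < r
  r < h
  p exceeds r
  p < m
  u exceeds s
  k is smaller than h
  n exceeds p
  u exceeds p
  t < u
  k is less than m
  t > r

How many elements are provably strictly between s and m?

The relations place s below m. An element lies strictly between them when it is forced above s and also forced below m.
Above s: {r, k, p, n, t, h, u}. Below m: {r, k, p, q, t}.
Intersection: {r, k, p, t} — 4.

4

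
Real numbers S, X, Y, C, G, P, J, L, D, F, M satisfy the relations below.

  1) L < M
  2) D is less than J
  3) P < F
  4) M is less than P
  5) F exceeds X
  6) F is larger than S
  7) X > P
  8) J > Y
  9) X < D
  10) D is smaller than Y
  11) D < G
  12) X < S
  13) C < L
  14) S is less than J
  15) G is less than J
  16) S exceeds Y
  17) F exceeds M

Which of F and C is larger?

C < L and L < M give C < M.
With M < P: C < L < M < P.
Then P < X extends the chain to X.
With X < D: C < L < M < P < X < D.
With D < Y: C < L < M < P < X < D < Y.
With Y < S: C < L < M < P < X < D < Y < S.
With S < F: C < L < M < P < X < D < Y < S < F.
So C < F; F is the larger of the two.

F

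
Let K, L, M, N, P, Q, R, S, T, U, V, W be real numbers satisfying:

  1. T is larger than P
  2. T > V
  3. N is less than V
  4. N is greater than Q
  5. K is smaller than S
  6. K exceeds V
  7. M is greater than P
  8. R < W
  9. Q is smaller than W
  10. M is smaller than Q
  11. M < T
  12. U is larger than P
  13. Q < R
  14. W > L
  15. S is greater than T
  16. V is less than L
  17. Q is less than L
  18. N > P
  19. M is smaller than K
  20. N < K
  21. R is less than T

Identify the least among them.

P

M is not least since P < M; Q is not least since M < Q; N is not least since P < N; V is not least since N < V; R is not least since Q < R; T is not least since V < T; L is not least since Q < L; K is not least since V < K; S is not least since K < S; W is not least since R < W; U is not least since P < U.
Only P has nothing below it, so P is the least.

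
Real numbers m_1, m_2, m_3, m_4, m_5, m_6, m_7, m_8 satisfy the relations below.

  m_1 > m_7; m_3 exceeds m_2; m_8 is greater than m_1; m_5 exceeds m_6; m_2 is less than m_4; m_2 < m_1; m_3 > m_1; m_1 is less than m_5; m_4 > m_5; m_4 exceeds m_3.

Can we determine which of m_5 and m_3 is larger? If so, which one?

undetermined

Following every chain through m_3: above m_3 we get m_4; below m_3 we get m_7, m_2, m_1.
m_5 is not reached, and no chain runs the other way from m_5 to m_3.
So the given relations leave the order of m_3 and m_5 undetermined.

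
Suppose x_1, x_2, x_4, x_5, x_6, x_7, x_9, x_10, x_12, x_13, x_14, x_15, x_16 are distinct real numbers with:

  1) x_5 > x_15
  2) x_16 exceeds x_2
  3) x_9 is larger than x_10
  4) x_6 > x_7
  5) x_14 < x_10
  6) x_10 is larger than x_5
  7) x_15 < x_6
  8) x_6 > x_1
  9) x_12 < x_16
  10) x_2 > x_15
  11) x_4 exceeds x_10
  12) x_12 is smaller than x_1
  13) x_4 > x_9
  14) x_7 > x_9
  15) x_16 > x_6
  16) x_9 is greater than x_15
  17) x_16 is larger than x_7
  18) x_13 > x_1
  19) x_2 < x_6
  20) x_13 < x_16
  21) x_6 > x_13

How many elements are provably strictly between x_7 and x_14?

The relations place x_14 below x_7. An element lies strictly between them when it is forced above x_14 and also forced below x_7.
Above x_14: {x_10, x_9, x_4, x_6, x_16}. Below x_7: {x_15, x_5, x_10, x_9}.
Intersection: {x_10, x_9} — 2.

2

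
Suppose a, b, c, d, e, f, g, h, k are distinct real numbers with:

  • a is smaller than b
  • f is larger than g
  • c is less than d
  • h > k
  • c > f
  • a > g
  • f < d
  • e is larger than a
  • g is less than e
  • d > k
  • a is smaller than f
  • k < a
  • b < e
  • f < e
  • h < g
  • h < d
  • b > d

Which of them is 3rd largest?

d

The consecutive relations fix a unique order: k < h < g < a < f < c < d < b < e.
The 3rd largest is d.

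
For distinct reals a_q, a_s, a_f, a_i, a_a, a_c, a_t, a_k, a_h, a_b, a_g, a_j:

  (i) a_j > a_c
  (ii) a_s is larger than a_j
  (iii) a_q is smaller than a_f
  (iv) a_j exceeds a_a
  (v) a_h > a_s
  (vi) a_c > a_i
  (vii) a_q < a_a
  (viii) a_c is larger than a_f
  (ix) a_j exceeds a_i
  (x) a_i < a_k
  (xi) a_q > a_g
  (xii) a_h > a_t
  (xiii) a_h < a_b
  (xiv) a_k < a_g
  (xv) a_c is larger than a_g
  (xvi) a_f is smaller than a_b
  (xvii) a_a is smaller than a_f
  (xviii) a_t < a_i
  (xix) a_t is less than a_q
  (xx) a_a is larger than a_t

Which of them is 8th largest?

a_q

Chaining the given pairs: a_t < a_i < a_k < a_g < a_q < a_a < a_f < a_c < a_j < a_s < a_h < a_b.
The 8th largest is a_q.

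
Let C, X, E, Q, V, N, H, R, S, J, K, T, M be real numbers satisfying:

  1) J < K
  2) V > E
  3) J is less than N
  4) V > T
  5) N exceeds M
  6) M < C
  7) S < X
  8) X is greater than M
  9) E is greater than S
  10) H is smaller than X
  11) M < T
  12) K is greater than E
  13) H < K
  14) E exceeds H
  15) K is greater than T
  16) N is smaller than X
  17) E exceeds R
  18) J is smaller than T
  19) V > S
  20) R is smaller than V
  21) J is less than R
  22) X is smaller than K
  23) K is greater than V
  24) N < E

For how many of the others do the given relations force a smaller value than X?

5

The elements the relations force below X are M, J, N, S, H — no chain reaches any other.
That is 5.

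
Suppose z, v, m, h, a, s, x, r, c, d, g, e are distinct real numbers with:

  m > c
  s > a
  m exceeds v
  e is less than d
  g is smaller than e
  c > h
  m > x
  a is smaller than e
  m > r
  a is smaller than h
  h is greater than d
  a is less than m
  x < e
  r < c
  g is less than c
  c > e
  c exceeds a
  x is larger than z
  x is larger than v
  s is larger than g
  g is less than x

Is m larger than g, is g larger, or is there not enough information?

g < x < e < d < h < c < m, by transitivity through x, e, d, h, c.
So m is larger.

m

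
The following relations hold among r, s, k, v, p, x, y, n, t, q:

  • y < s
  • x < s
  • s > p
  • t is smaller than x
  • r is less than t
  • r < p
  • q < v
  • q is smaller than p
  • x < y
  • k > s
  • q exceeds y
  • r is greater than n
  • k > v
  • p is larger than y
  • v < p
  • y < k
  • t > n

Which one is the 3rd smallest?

t

Chaining the given pairs: n < r < t < x < y < q < v < p < s < k.
The 3rd smallest is t.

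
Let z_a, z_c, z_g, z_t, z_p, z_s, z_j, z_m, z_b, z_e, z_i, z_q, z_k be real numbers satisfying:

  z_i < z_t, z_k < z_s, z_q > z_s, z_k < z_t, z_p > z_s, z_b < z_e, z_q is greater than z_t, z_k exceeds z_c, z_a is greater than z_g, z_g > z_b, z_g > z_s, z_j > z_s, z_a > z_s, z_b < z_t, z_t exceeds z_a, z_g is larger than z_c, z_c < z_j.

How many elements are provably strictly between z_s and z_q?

Chaining upward from z_s reaches: z_p, z_g, z_j, z_a, z_t.
Chaining downward from z_q reaches: z_c, z_b, z_k, z_g, z_i, z_a, z_t.
Strictly between z_s and z_q are those in both lists: z_g, z_a, z_t — 3 elements.

3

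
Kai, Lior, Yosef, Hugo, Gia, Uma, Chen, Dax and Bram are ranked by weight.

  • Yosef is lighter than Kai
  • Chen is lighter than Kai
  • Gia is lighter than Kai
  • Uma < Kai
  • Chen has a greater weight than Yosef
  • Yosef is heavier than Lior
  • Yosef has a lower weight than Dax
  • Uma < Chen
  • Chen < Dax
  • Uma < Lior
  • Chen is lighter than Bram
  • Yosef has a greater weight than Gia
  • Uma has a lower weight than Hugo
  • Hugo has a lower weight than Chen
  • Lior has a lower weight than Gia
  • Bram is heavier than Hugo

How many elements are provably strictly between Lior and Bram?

3

The relations place Lior below Bram. An element lies strictly between them when it is forced above Lior and also forced below Bram.
Above Lior: {Gia, Yosef, Chen, Dax, Kai}. Below Bram: {Uma, Gia, Yosef, Hugo, Chen}.
Intersection: {Gia, Yosef, Chen} — 3.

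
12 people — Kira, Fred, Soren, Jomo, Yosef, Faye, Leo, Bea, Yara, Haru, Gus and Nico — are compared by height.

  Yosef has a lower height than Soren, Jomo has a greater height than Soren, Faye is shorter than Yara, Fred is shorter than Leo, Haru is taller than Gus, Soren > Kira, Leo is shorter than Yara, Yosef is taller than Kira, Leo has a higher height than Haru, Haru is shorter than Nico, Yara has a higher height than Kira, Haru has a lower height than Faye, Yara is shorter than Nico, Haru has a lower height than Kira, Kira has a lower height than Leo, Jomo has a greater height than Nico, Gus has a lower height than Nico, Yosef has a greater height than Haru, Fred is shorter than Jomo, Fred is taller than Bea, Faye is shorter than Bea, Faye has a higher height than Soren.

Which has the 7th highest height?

Faye

Piecing the relations together gives one ordering: Gus < Haru < Kira < Yosef < Soren < Faye < Bea < Fred < Leo < Yara < Nico < Jomo.
Counting 7 from the largest end gives Faye.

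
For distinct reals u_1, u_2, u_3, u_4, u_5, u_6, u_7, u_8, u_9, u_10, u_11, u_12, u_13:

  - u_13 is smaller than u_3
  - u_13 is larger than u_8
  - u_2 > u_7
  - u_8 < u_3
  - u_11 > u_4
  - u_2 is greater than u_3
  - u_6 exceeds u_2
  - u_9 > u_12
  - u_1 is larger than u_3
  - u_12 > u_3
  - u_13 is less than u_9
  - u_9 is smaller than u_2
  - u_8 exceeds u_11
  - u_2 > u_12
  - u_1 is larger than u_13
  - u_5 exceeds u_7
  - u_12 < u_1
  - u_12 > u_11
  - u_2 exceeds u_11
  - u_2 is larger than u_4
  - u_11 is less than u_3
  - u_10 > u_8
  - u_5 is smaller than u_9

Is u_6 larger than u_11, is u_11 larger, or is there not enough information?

u_6

The relevant relations are u_11 < u_8; u_8 < u_13; u_13 < u_3; u_3 < u_12; u_12 < u_9; u_9 < u_2; u_2 < u_6.
Together: u_11 < u_8 < u_13 < u_3 < u_12 < u_9 < u_2 < u_6.
So u_6 is larger.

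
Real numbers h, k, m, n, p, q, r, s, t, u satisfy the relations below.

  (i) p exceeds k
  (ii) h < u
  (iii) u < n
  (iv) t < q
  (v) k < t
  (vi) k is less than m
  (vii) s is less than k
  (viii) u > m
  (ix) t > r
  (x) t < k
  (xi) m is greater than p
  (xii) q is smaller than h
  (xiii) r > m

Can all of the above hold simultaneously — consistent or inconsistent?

Chaining the given relations yields k < p < m < r < t, so k < t. But one relation states t < k. These cannot both hold.

inconsistent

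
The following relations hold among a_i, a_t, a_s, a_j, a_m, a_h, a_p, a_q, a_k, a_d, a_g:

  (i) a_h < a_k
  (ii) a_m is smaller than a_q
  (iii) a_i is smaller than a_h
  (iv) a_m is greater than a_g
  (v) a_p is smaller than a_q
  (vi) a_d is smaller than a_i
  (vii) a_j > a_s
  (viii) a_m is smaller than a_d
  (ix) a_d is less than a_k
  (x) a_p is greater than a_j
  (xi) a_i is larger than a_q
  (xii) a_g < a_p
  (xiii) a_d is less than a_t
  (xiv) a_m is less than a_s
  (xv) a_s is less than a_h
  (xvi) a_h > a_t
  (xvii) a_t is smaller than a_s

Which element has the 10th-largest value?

The consecutive relations fix a unique order: a_g < a_m < a_d < a_t < a_s < a_j < a_p < a_q < a_i < a_h < a_k.
The 10th largest is a_m.

a_m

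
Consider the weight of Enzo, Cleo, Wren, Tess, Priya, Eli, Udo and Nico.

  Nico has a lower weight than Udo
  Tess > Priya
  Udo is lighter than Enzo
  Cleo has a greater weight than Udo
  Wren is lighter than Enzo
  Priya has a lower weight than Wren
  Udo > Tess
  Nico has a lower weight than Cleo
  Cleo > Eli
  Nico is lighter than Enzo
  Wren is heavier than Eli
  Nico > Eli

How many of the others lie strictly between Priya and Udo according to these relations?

1

Chaining upward from Priya reaches: Wren, Tess, Cleo, Enzo.
Chaining downward from Udo reaches: Eli, Nico, Tess.
Strictly between Priya and Udo are those in both lists: Tess — 1 element.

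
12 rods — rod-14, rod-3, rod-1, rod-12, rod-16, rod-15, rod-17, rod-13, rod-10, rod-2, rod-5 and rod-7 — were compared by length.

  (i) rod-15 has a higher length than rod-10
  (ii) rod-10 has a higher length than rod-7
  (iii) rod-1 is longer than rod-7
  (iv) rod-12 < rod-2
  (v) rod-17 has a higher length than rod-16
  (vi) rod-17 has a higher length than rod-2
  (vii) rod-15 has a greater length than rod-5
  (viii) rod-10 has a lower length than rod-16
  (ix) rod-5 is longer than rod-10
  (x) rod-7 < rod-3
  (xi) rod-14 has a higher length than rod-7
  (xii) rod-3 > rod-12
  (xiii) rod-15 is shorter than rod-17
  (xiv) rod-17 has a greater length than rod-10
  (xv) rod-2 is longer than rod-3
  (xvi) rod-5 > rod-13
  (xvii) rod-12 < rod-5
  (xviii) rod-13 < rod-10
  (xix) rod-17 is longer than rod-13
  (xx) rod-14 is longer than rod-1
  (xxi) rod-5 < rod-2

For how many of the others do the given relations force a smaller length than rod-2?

The elements the relations force below rod-2 are rod-12, rod-7, rod-13, rod-10, rod-5, rod-3 — no chain reaches any other.
That is 6.

6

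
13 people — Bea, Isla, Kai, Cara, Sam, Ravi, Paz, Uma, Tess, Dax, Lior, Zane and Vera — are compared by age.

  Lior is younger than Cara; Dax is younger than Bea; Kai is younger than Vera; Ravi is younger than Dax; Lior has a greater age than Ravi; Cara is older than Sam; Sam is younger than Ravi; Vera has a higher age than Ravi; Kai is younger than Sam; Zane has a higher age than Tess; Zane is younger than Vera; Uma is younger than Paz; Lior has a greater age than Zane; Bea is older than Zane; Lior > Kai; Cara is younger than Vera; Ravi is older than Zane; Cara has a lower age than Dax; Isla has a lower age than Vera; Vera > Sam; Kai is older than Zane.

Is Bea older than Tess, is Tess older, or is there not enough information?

Tess < Zane and Zane < Kai give Tess < Kai.
Then Kai < Sam extends the chain to Sam.
With Sam < Ravi: Tess < Zane < Kai < Sam < Ravi.
With Ravi < Lior: Tess < Zane < Kai < Sam < Ravi < Lior.
With Lior < Cara: Tess < Zane < Kai < Sam < Ravi < Lior < Cara.
Then Cara < Dax extends the chain to Dax.
Then Dax < Bea extends the chain to Bea.
So Bea is older.

Bea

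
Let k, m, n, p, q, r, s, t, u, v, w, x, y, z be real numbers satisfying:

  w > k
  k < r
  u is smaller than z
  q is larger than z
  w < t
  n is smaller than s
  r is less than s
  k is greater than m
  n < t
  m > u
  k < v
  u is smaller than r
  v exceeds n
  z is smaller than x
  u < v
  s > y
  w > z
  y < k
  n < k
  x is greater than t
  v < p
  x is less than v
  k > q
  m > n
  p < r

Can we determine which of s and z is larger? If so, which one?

z < q < k < w < t < x < v < p < r < s, by transitivity through q, k, w, t, x, v, p, r.
So s is larger.

s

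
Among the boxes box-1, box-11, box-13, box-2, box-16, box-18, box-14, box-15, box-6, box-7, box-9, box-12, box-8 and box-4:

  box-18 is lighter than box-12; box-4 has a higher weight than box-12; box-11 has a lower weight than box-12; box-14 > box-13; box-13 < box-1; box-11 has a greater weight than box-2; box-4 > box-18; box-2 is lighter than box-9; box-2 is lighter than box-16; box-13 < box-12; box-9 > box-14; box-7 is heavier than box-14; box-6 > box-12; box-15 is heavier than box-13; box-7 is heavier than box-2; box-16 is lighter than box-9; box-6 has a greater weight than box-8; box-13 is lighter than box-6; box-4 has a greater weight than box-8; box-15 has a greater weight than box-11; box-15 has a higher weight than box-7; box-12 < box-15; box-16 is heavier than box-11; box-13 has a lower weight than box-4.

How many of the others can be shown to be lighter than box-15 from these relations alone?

From box-15 the given relations immediately reach box-13, box-11, box-7, box-12.
From those, box-2, box-18, box-14 — 7 in total.
No other element is forced below box-15 by the given relations, so the count is 7.

7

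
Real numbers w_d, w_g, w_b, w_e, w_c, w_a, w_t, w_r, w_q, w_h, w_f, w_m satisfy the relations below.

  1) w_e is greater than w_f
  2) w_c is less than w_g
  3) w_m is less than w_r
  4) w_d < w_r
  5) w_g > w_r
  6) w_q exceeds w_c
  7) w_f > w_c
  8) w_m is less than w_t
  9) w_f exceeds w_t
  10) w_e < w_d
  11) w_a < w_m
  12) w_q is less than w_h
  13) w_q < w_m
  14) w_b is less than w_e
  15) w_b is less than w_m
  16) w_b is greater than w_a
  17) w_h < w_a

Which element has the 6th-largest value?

Piecing the relations together gives one ordering: w_c < w_q < w_h < w_a < w_b < w_m < w_t < w_f < w_e < w_d < w_r < w_g.
Counting 6 from the largest end gives w_t.

w_t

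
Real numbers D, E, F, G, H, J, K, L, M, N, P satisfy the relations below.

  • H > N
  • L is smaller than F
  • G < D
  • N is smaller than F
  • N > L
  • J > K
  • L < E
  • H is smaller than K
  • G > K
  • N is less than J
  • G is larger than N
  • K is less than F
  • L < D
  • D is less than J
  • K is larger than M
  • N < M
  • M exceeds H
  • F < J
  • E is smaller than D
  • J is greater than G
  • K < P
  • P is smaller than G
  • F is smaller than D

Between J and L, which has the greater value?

J

L < N and N < M give L < M.
Then M < K extends the chain to K.
Then K < P extends the chain to P.
Then P < G extends the chain to G.
With G < D: L < N < M < K < P < G < D.
Then D < J extends the chain to J.
So L < J; J is the larger of the two.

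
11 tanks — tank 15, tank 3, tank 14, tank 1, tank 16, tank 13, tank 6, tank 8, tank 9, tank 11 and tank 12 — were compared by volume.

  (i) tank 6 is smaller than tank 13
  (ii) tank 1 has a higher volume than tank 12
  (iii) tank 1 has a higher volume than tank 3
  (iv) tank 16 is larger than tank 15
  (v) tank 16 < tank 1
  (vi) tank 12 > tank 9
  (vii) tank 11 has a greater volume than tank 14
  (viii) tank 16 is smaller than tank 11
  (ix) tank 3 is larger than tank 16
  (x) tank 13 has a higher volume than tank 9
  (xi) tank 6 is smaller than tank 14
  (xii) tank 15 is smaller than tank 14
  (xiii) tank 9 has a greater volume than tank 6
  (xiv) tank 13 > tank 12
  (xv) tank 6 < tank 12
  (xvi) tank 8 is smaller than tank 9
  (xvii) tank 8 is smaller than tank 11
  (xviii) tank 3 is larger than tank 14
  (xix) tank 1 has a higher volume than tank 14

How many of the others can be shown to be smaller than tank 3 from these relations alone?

4

Directly below tank 3: tank 14, tank 16.
One step further: tank 15, tank 6 (4 so far).
Nothing else is reachable below tank 3; 4 in all.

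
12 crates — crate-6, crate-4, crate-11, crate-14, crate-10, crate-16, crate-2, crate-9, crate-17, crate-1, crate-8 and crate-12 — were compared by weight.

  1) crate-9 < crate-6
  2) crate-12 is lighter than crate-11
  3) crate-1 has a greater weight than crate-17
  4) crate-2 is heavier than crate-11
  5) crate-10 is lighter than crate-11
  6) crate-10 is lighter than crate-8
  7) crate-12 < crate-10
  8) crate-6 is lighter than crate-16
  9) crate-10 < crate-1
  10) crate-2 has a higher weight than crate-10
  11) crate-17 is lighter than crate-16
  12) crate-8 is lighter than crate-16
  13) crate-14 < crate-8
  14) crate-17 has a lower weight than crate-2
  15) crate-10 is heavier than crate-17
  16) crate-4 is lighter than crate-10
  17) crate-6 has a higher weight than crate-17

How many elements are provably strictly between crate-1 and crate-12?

Chaining upward from crate-12 reaches: crate-10, crate-8, crate-11, crate-2, crate-16.
Chaining downward from crate-1 reaches: crate-17, crate-4, crate-10.
Strictly between crate-12 and crate-1 are those in both lists: crate-10 — 1 element.

1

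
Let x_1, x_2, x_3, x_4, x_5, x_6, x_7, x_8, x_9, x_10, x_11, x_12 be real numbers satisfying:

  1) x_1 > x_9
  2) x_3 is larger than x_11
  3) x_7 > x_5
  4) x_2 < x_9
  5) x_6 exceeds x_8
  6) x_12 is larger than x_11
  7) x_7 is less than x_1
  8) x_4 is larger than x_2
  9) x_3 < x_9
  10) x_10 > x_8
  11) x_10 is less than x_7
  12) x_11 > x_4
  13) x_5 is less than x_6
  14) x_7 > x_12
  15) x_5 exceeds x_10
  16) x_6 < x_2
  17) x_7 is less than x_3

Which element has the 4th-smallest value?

x_6

Chaining the given pairs: x_8 < x_10 < x_5 < x_6 < x_2 < x_4 < x_11 < x_12 < x_7 < x_3 < x_9 < x_1.
The 4th smallest is x_6.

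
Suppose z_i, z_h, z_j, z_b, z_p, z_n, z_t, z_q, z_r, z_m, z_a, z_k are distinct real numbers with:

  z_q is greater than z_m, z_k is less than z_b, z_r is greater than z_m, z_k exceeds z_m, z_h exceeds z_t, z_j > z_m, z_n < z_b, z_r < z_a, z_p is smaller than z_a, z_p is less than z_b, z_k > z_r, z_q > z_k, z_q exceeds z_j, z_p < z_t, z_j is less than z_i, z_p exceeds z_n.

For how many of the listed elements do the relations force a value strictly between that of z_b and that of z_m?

2

The relations place z_m below z_b. An element lies strictly between them when it is forced above z_m and also forced below z_b.
Above z_m: {z_r, z_j, z_i, z_k, z_a, z_q}. Below z_b: {z_n, z_r, z_p, z_k}.
Intersection: {z_r, z_k} — 2.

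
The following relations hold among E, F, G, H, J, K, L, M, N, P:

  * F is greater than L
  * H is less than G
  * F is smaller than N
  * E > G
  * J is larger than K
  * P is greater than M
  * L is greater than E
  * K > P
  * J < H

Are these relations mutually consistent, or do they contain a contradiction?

Every relation is compatible with M < P < K < J < H < G < E < L < F < N; the set is consistent.

consistent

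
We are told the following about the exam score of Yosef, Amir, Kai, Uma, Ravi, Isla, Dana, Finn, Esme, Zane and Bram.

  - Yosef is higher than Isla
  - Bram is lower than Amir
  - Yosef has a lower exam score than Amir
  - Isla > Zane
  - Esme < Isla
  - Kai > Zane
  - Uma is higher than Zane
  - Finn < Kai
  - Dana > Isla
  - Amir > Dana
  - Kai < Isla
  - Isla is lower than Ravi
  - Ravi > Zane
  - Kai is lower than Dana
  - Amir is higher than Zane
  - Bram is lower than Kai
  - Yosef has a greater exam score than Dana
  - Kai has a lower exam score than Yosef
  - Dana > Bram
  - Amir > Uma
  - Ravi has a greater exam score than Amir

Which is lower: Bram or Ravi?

Bram

Bram < Kai and Kai < Isla give Bram < Isla.
Then Isla < Dana extends the chain to Dana.
Then Dana < Yosef extends the chain to Yosef.
With Yosef < Amir: Bram < Kai < Isla < Dana < Yosef < Amir.
With Amir < Ravi: Bram < Kai < Isla < Dana < Yosef < Amir < Ravi.
So Bram < Ravi; Bram is the lower of the two.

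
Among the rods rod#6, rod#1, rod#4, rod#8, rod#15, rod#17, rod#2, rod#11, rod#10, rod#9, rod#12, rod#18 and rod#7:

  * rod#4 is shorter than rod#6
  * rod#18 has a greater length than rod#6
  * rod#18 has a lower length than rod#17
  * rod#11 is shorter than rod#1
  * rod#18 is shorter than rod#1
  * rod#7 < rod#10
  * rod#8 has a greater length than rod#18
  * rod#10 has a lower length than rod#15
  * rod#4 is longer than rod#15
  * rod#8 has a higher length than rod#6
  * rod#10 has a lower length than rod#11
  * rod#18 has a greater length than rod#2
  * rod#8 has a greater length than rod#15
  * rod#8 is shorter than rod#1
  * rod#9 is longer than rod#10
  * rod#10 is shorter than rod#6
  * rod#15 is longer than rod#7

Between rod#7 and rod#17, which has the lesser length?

Link the given pairs in sequence: rod#7 < rod#10; rod#10 < rod#15; rod#15 < rod#4; rod#4 < rod#6; rod#6 < rod#18; rod#18 < rod#17.
Together: rod#7 < rod#10 < rod#15 < rod#4 < rod#6 < rod#18 < rod#17.
So rod#7 < rod#17; rod#7 is the shorter of the two.

rod#7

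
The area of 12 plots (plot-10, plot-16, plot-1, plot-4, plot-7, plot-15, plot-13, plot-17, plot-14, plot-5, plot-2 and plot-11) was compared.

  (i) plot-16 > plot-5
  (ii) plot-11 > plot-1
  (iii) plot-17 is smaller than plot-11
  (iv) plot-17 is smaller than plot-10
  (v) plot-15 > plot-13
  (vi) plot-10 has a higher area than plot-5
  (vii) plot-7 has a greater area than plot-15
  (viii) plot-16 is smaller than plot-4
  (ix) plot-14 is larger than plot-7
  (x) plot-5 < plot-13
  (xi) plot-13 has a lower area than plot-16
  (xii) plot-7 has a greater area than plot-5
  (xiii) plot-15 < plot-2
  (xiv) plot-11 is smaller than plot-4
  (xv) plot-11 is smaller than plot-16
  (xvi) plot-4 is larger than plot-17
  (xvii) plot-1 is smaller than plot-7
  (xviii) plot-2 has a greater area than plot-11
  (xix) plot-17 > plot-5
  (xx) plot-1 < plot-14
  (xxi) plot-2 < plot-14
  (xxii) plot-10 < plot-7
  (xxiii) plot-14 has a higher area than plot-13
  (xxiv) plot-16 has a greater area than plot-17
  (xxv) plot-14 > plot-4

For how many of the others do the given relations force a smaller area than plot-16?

From plot-16 the given relations immediately reach plot-5, plot-13, plot-17, plot-11.
From those, plot-1 — 5 in total.
No other element is forced below plot-16 by the given relations, so the count is 5.

5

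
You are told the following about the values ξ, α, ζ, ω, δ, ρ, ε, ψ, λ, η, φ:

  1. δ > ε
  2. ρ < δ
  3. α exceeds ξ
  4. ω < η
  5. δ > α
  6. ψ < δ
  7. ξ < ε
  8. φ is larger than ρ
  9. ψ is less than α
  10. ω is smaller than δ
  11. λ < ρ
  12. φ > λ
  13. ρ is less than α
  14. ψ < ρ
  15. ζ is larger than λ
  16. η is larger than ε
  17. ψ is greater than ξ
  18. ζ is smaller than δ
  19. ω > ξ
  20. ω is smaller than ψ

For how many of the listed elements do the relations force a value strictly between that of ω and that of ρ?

Chaining upward from ω reaches: ψ, η, α, φ, δ.
Chaining downward from ρ reaches: ξ, ψ, λ.
Strictly between ω and ρ are those in both lists: ψ — 1 element.

1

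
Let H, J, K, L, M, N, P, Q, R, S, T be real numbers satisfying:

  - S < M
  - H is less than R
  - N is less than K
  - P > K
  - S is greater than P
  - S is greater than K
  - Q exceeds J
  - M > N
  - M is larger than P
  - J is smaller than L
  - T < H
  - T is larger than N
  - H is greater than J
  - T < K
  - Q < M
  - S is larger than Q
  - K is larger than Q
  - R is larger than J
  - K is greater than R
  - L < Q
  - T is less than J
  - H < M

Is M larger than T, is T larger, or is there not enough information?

M

Following the relations from T: T < J < H < R < K < P < S < M.
So M is larger.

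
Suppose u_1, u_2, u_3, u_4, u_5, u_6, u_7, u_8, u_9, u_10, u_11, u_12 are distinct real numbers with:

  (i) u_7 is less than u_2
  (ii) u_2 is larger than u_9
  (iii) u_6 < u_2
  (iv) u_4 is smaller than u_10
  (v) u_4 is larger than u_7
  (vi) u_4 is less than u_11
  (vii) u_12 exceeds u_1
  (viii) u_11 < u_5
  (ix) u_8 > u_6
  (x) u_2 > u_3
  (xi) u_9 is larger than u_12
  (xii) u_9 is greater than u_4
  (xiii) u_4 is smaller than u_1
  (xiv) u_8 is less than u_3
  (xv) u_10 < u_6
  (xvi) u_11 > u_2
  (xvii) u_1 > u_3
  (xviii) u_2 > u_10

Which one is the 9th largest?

u_6

Chaining the given pairs: u_7 < u_4 < u_10 < u_6 < u_8 < u_3 < u_1 < u_12 < u_9 < u_2 < u_11 < u_5.
Counting 9 from the largest end gives u_6.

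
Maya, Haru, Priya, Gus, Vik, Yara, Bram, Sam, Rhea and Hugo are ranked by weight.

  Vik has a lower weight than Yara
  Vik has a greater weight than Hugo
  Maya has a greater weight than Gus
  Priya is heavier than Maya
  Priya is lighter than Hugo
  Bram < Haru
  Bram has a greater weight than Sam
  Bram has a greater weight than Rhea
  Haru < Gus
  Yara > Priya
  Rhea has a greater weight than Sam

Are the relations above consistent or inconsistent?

Every relation is compatible with Sam < Rhea < Bram < Haru < Gus < Maya < Priya < Hugo < Vik < Yara; the set is consistent.

consistent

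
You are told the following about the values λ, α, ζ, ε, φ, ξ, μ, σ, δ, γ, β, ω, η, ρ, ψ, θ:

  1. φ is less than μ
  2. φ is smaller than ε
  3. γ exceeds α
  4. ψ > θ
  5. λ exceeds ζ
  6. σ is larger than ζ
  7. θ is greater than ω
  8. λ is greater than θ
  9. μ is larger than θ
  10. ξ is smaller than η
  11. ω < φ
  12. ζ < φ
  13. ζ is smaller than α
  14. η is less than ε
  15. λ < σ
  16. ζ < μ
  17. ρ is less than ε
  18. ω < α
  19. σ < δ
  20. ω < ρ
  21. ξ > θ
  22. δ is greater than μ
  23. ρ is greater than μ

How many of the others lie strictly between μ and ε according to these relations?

Chaining upward from μ reaches: δ, ρ.
Chaining downward from ε reaches: ω, θ, ξ, η, ζ, φ, ρ.
Strictly between μ and ε are those in both lists: ρ — 1 element.

1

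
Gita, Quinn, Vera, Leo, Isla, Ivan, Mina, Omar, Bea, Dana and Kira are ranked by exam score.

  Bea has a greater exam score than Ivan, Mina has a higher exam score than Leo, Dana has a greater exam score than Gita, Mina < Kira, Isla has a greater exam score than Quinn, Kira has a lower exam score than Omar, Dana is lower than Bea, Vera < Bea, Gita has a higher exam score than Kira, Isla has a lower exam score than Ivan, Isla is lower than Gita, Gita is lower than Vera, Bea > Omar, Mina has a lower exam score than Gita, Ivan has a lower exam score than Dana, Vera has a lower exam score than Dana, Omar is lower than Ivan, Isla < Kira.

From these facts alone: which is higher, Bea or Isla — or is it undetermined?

Bea

Isla < Kira < Omar < Ivan < Bea, by transitivity through Kira, Omar, Ivan.
So Bea is higher.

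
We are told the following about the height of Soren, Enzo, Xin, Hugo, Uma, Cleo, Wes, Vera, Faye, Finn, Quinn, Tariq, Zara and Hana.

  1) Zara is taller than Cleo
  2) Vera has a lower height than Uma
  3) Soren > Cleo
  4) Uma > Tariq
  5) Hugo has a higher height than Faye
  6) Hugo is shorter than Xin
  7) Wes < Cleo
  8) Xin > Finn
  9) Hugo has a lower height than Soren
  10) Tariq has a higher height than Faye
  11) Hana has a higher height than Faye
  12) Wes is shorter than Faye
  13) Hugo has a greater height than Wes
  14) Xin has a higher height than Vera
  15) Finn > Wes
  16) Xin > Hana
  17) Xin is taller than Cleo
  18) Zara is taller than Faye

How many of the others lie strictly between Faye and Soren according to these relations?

Chaining upward from Faye reaches: Hugo, Tariq, Zara, Hana, Xin, Uma.
Chaining downward from Soren reaches: Wes, Cleo, Hugo.
Strictly between Faye and Soren are those in both lists: Hugo — 1 element.

1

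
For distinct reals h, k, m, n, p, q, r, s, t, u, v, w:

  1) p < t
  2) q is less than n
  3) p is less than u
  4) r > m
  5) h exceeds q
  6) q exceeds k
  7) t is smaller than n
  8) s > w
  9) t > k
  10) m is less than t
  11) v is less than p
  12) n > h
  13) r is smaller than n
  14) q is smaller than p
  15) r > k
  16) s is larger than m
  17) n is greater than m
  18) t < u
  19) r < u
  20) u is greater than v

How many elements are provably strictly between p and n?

The relations place p below n. An element lies strictly between them when it is forced above p and also forced below n.
Above p: {t, u}. Below n: {m, k, q, v, r, t, h}.
Intersection: {t} — 1.

1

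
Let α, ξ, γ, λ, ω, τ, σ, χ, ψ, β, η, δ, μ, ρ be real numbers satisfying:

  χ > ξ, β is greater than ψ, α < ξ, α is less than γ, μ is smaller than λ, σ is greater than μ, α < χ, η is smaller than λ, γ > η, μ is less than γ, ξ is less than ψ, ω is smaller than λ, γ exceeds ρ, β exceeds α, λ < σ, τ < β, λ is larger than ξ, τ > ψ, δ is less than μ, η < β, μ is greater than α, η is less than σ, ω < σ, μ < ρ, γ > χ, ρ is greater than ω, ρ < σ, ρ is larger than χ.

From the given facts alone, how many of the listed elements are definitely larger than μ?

Directly above μ: λ, ρ, σ, γ.
No other element is forced above μ by the given relations, so the count is 4.

4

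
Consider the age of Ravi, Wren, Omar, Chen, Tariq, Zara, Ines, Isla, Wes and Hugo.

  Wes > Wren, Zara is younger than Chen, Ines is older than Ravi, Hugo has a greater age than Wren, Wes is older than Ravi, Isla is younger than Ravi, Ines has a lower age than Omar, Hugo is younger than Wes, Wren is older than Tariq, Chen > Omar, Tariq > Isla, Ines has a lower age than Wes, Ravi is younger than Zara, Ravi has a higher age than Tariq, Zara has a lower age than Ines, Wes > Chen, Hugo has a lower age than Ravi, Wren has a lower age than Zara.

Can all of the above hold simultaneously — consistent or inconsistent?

consistent

Every relation is compatible with Isla < Tariq < Wren < Hugo < Ravi < Zara < Ines < Omar < Chen < Wes; the set is consistent.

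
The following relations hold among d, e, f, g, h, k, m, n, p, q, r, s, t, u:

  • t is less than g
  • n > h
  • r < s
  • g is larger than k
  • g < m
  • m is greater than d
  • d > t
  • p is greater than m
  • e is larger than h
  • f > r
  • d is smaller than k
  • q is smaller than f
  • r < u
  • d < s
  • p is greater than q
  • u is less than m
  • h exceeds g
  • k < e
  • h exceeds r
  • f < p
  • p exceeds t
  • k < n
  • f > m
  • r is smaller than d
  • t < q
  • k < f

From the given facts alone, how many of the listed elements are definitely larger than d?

Directly above d: k, m, s.
One step further: g, f, e, p, n (8 so far).
One step further: h (9 so far).
Nothing else is reachable above d; 9 in all.

9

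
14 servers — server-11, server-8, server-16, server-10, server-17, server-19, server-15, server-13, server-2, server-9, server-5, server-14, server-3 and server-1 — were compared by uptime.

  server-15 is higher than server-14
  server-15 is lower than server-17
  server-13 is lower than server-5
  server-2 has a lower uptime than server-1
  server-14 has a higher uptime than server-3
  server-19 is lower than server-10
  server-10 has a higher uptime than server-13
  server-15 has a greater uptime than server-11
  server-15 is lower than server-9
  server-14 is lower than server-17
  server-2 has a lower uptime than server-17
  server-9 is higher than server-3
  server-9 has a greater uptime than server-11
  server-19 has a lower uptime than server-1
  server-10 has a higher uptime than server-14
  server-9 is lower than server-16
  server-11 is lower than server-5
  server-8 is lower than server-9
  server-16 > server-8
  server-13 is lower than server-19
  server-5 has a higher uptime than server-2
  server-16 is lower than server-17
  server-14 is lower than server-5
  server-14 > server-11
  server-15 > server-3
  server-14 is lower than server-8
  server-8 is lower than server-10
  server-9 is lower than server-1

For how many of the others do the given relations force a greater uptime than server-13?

4

The elements the relations force above server-13 are server-19, server-5, server-1, server-10 — no chain reaches any other.
That is 4.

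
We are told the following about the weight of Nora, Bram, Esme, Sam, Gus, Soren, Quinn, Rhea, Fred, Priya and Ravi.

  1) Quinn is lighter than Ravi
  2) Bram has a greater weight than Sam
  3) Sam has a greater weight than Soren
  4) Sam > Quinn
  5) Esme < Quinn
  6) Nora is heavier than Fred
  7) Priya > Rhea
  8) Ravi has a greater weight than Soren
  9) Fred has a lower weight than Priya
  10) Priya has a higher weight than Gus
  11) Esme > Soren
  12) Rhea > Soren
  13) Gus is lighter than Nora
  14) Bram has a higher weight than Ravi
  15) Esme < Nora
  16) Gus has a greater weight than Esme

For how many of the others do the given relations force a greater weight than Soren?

9

Directly above Soren: Esme, Ravi, Rhea, Sam.
One step further: Quinn, Gus, Nora, Priya, Bram (9 so far).
No other element is forced above Soren by the given relations, so the count is 9.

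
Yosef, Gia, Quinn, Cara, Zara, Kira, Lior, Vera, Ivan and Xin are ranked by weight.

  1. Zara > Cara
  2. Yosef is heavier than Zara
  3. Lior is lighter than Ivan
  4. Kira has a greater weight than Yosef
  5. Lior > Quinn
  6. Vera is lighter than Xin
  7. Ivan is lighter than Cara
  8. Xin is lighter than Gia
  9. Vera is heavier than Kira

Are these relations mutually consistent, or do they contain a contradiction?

Every relation is compatible with Quinn < Lior < Ivan < Cara < Zara < Yosef < Kira < Vera < Xin < Gia; the set is consistent.

consistent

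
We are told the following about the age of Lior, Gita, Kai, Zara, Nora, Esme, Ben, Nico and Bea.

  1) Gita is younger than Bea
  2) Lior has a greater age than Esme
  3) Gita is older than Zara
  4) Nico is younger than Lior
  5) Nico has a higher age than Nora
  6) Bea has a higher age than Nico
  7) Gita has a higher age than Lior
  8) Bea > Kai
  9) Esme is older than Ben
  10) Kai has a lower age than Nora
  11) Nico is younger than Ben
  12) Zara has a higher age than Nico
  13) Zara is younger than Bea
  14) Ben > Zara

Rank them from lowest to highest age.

Kai < Nora < Nico < Zara < Ben < Esme < Lior < Gita < Bea

The consecutive links are each given: Kai < Nora; Nora < Nico; Nico < Zara; Zara < Ben; Ben < Esme; Esme < Lior; Lior < Gita; Gita < Bea.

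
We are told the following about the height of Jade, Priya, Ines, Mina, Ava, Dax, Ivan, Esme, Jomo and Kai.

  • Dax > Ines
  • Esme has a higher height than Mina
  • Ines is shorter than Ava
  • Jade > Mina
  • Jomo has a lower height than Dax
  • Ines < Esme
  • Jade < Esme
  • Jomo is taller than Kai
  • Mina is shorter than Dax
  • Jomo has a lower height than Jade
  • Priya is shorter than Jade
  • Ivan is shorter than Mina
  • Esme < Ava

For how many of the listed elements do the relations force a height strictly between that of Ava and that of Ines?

The relations place Ines below Ava. An element lies strictly between them when it is forced above Ines and also forced below Ava.
Above Ines: {Dax, Esme}. Below Ava: {Priya, Kai, Ivan, Mina, Jomo, Jade, Esme}.
Intersection: {Esme} — 1.

1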